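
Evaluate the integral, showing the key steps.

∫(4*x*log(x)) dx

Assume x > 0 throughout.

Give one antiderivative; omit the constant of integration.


Step 1. Integrate ∫(4*x*log(x)) dx by parts with u = log(x), dv = (4*x) dx, so v = 2*x**2 [assuming x > 0]: now 2*x**2*log(x) + ∫(-2*x) dx.
Step 2. Evaluate the standard form: now 2*x**2*log(x) - x**2.
Answer: 2*x**2*log(x) - x**2.


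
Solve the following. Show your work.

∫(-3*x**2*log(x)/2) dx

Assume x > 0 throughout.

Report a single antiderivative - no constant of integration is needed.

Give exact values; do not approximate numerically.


Step 1. Integrate ∫(-3*x**2*log(x)/2) dx by parts with u = log(x), dv = (-3*x**2/2) dx, so v = -x**3/2 [assuming x > 0]: now -x**3*log(x)/2 + ∫(x**2/2) dx.
Step 2. Evaluate the standard form: now -x**3*log(x)/2 + x**3/6.
Answer: -x**3*log(x)/2 + x**3/6.


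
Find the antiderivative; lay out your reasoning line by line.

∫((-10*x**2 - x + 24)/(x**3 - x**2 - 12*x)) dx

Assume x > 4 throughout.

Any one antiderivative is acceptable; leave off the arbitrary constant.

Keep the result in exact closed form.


Step 1. Decompose ∫((-10*x**2 - x + 24)/(x**3 - x**2 - 12*x)) dx by partial fractions, (-10*x**2 - x + 24)/(x**3 - x**2 - 12*x) = -3/(x + 3) - 5/(x - 4) - 2/x: now ∫(-2/x) dx + ∫(-5/(x - 4)) dx + ∫(-3/(x + 3)) dx.
Step 2. Evaluate the standard form [assuming x > -3]: now -3*log(x + 3) + ∫(-2/x) dx + ∫(-5/(x - 4)) dx.
Step 3. Evaluate the standard form [assuming x > 4]: now -5*log(x - 4) - 3*log(x + 3) + ∫(-2/x) dx.
Step 4. Evaluate the standard form [assuming x > 0]: now -2*log(x) - 5*log(x - 4) - 3*log(x + 3).
Answer: -2*log(x) - 5*log(x - 4) - 3*log(x + 3).


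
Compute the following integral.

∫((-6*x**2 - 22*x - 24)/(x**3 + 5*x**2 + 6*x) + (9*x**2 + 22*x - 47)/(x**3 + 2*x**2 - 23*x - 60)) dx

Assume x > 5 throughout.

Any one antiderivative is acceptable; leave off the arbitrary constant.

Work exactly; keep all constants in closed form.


Answer: -4*log(x) + 4*log(x - 5) + 2*log(x + 2) + log(x + 4).


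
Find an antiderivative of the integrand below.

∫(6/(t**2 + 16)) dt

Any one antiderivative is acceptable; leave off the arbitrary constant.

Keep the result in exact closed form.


Answer: 3*atan(t/4)/2.


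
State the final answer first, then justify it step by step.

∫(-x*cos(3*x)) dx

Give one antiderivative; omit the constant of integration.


The answer is -x*sin(3*x)/3 - cos(3*x)/9.
Step 1. Integrate ∫(-x*cos(3*x)) dx by parts with u = x, dv = (-cos(3*x)) dx, so v = -sin(3*x)/3: now -x*sin(3*x)/3 + ∫(sin(3*x)/3) dx.
Step 2. Evaluate the standard form: now -x*sin(3*x)/3 - cos(3*x)/9.
Answer: -x*sin(3*x)/3 - cos(3*x)/9.


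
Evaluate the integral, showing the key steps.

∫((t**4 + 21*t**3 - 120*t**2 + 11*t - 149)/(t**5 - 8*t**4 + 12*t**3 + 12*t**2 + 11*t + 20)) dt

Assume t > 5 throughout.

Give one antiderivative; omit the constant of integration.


Step 1. Decompose ∫((t**4 + 21*t**3 - 120*t**2 + 11*t - 149)/(t**5 - 8*t**4 + 12*t**3 + 12*t**2 + 11*t + 20)) dt by partial fractions, (t**4 + 21*t**3 - 120*t**2 + 11*t - 149)/(t**5 - 8*t**4 + 12*t**3 + 12*t**2 + 11*t + 20) = -1/(t**2 + 1) - 5/(t + 1) + 5/(t - 4) + 1/(t - 5): now ∫(1/(t - 5)) dt + ∫(5/(t - 4)) dt + ∫(-5/(t + 1)) dt + ∫(-1/(t**2 + 1)) dt.
Step 2. Evaluate the standard form [assuming t > 4]: now 5*log(t - 4) + ∫(1/(t - 5)) dt + ∫(-5/(t + 1)) dt + ∫(-1/(t**2 + 1)) dt.
Step 3. Evaluate the standard form [assuming t > -1]: now 5*log(t - 4) - 5*log(t + 1) + ∫(1/(t - 5)) dt + ∫(-1/(t**2 + 1)) dt.
Step 4. Evaluate the standard form [assuming t > 5]: now log(t - 5) + 5*log(t - 4) - 5*log(t + 1) + ∫(-1/(t**2 + 1)) dt.
Step 5. Evaluate the standard form: now log(t - 5) + 5*log(t - 4) - 5*log(t + 1) - atan(t).
Answer: log(t - 5) + 5*log(t - 4) - 5*log(t + 1) - atan(t).


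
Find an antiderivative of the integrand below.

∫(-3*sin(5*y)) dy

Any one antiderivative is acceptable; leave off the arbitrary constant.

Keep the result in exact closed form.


Answer: 3*cos(5*y)/5.


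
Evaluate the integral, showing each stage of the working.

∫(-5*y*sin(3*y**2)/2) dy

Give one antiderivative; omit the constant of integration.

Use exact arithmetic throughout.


Step 1. Substitute u = y**2, turning ∫(-5*y*sin(3*y**2)/2) dy into ∫(-5*sin(3*u)/4) du: now ∫(-5*sin(3*u)/4) du.
Step 2. Evaluate the standard form: now 5*cos(3*u)/12.
Step 3. Substitute back u = y**2: now 5*cos(3*y**2)/12.
Answer: 5*cos(3*y**2)/12.


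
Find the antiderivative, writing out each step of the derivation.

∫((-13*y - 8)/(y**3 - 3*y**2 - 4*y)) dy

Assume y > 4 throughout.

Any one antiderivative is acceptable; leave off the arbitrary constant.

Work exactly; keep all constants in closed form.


Step 1. Decompose ∫((-13*y - 8)/(y**3 - 3*y**2 - 4*y)) dy by partial fractions, (-13*y - 8)/(y**3 - 3*y**2 - 4*y) = 1/(y + 1) - 3/(y - 4) + 2/y: now ∫(2/y) dy + ∫(-3/(y - 4)) dy + ∫(1/(y + 1)) dy.
Step 2. Evaluate the standard form [assuming y > -1]: now log(y + 1) + ∫(2/y) dy + ∫(-3/(y - 4)) dy.
Step 3. Evaluate the standard form [assuming y > 4]: now -3*log(y - 4) + log(y + 1) + ∫(2/y) dy.
Step 4. Evaluate the standard form [assuming y > 0]: now 2*log(y) - 3*log(y - 4) + log(y + 1).
Answer: 2*log(y) - 3*log(y - 4) + log(y + 1).


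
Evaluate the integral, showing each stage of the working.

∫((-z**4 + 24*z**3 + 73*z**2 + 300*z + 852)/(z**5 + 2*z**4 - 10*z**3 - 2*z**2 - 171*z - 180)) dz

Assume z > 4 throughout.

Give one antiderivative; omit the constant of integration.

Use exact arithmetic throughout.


Step 1. Decompose ∫((-z**4 + 24*z**3 + 73*z**2 + 300*z + 852)/(z**5 + 2*z**4 - 10*z**3 - 2*z**2 - 171*z - 180)) dz by partial fractions, (-z**4 + 24*z**3 + 73*z**2 + 300*z + 852)/(z**5 + 2*z**4 - 10*z**3 - 2*z**2 - 171*z - 180) = -3/(z**2 + 9) - 2/(z + 5) - 3/(z + 1) + 4/(z - 4): now ∫(4/(z - 4)) dz + ∫(-3/(z + 1)) dz + ∫(-2/(z + 5)) dz + ∫(-3/(z**2 + 9)) dz.
Step 2. Evaluate the standard form [assuming z > -1]: now -3*log(z + 1) + ∫(4/(z - 4)) dz + ∫(-2/(z + 5)) dz + ∫(-3/(z**2 + 9)) dz.
Step 3. Evaluate the standard form [assuming z > -5]: now -3*log(z + 1) - 2*log(z + 5) + ∫(4/(z - 4)) dz + ∫(-3/(z**2 + 9)) dz.
Step 4. Evaluate the standard form [assuming z > 4]: now 4*log(z - 4) - 3*log(z + 1) - 2*log(z + 5) + ∫(-3/(z**2 + 9)) dz.
Step 5. Evaluate the standard form: now 4*log(z - 4) - 3*log(z + 1) - 2*log(z + 5) - atan(z/3).
Answer: 4*log(z - 4) - 3*log(z + 1) - 2*log(z + 5) - atan(z/3).


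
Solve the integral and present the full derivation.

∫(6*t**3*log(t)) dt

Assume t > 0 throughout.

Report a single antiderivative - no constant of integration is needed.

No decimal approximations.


Step 1. Integrate ∫(6*t**3*log(t)) dt by parts with u = log(t), dv = (6*t**3) dt, so v = 3*t**4/2 [assuming t > 0]: now 3*t**4*log(t)/2 + ∫(-3*t**3/2) dt.
Step 2. Evaluate the standard form: now 3*t**4*log(t)/2 - 3*t**4/8.
Answer: 3*t**4*log(t)/2 - 3*t**4/8.


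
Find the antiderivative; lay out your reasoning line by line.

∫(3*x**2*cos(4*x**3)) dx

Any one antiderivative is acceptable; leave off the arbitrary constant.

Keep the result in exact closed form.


Step 1. Substitute u = x**3, turning ∫(3*x**2*cos(4*x**3)) dx into ∫(cos(4*u)) du: now ∫(cos(4*u)) du.
Step 2. Evaluate the standard form: now sin(4*u)/4.
Step 3. Substitute back u = x**3: now sin(4*x**3)/4.
Answer: sin(4*x**3)/4.


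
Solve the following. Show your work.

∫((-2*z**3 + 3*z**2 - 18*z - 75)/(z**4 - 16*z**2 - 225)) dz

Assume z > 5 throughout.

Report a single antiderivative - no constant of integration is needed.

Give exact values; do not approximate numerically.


Step 1. Decompose ∫((-2*z**3 + 3*z**2 - 18*z - 75)/(z**4 - 16*z**2 - 225)) dz by partial fractions, (-2*z**3 + 3*z**2 - 18*z - 75)/(z**4 - 16*z**2 - 225) = 3/(z**2 + 9) - 1/(z + 5) - 1/(z - 5): now ∫(-1/(z - 5)) dz + ∫(-1/(z + 5)) dz + ∫(3/(z**2 + 9)) dz.
Step 2. Evaluate the standard form [assuming z > 5]: now -log(z - 5) + ∫(-1/(z + 5)) dz + ∫(3/(z**2 + 9)) dz.
Step 3. Evaluate the standard form [assuming z > -5]: now -log(z - 5) - log(z + 5) + ∫(3/(z**2 + 9)) dz.
Step 4. Evaluate the standard form: now -log(z - 5) - log(z + 5) + atan(z/3).
Answer: -log(z - 5) - log(z + 5) + atan(z/3).


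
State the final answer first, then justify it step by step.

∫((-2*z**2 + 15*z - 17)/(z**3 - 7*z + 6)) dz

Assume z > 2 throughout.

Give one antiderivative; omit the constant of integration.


The answer is log(z - 2) + log(z - 1) - 4*log(z + 3).
Step 1. Decompose ∫((-2*z**2 + 15*z - 17)/(z**3 - 7*z + 6)) dz by partial fractions, (-2*z**2 + 15*z - 17)/(z**3 - 7*z + 6) = -4/(z + 3) + 1/(z - 1) + 1/(z - 2): now ∫(1/(z - 2)) dz + ∫(1/(z - 1)) dz + ∫(-4/(z + 3)) dz.
Step 2. Evaluate the standard form [assuming z > 2]: now log(z - 2) + ∫(1/(z - 1)) dz + ∫(-4/(z + 3)) dz.
Step 3. Evaluate the standard form [assuming z > -3]: now log(z - 2) - 4*log(z + 3) + ∫(1/(z - 1)) dz.
Step 4. Evaluate the standard form [assuming z > 1]: now log(z - 2) + log(z - 1) - 4*log(z + 3).
Answer: log(z - 2) + log(z - 1) - 4*log(z + 3).


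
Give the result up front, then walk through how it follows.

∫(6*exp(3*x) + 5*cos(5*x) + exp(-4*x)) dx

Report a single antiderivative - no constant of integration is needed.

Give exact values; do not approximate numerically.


The answer is 2*exp(3*x) + sin(5*x) - exp(-4*x)/4.
Step 1. Rewrite: now ∫(exp(-4*x)) dx + ∫(6*exp(3*x)) dx + ∫(5*cos(5*x)) dx.
Step 2. Evaluate the standard form: now sin(5*x) + ∫(exp(-4*x)) dx + ∫(6*exp(3*x)) dx.
Step 3. Evaluate the standard form: now 2*exp(3*x) + sin(5*x) + ∫(exp(-4*x)) dx.
Step 4. Evaluate the standard form: now 2*exp(3*x) + sin(5*x) - exp(-4*x)/4.
Answer: 2*exp(3*x) + sin(5*x) - exp(-4*x)/4.


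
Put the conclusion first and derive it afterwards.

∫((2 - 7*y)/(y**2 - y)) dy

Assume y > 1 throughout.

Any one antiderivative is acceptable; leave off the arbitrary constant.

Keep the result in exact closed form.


The answer is -2*log(y) - 5*log(y - 1).
Step 1. Decompose ∫((2 - 7*y)/(y**2 - y)) dy by partial fractions, (2 - 7*y)/(y**2 - y) = -5/(y - 1) - 2/y: now ∫(-2/y) dy + ∫(-5/(y - 1)) dy.
Step 2. Evaluate the standard form [assuming y > 1]: now -5*log(y - 1) + ∫(-2/y) dy.
Step 3. Evaluate the standard form [assuming y > 0]: now -2*log(y) - 5*log(y - 1).
Answer: -2*log(y) - 5*log(y - 1).


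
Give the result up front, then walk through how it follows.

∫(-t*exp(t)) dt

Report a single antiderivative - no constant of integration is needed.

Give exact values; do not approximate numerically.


The answer is -t*exp(t) + exp(t).
Step 1. Integrate ∫(-t*exp(t)) dt by parts with u = t, dv = (-exp(t)) dt, so v = -exp(t): now -t*exp(t) + ∫(exp(t)) dt.
Step 2. Evaluate the standard form: now -t*exp(t) + exp(t).
Answer: -t*exp(t) + exp(t).


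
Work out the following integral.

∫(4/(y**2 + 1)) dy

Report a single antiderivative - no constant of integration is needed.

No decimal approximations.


Answer: 4*atan(y).


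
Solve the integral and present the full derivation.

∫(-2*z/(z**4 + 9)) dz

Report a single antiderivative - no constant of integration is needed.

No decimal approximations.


Step 1. Substitute u = z**2, turning ∫(-2*z/(z**4 + 9)) dz into ∫(-1/(u**2 + 9)) du: now ∫(-1/(u**2 + 9)) du.
Step 2. Evaluate the standard form: now -atan(u/3)/3.
Step 3. Substitute back u = z**2: now -atan(z**2/3)/3.
Answer: -atan(z**2/3)/3.


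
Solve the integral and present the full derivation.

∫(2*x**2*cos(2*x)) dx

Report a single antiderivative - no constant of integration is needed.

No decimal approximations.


Step 1. Integrate ∫(2*x**2*cos(2*x)) dx by parts with u = x**2, dv = (2*cos(2*x)) dx, so v = sin(2*x): now x**2*sin(2*x) + ∫(-2*x*sin(2*x)) dx.
Step 2. Integrate ∫(-2*x*sin(2*x)) dx by parts with u = x, dv = (-2*sin(2*x)) dx, so v = cos(2*x): now x**2*sin(2*x) + x*cos(2*x) + ∫(-cos(2*x)) dx.
Step 3. Evaluate the standard form: now x**2*sin(2*x) + x*cos(2*x) - sin(2*x)/2.
Answer: x**2*sin(2*x) + x*cos(2*x) - sin(2*x)/2.


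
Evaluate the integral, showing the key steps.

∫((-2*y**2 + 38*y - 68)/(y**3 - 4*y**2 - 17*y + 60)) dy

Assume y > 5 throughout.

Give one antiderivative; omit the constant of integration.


Step 1. Decompose ∫((-2*y**2 + 38*y - 68)/(y**3 - 4*y**2 - 17*y + 60)) dy by partial fractions, (-2*y**2 + 38*y - 68)/(y**3 - 4*y**2 - 17*y + 60) = -4/(y + 4) - 2/(y - 3) + 4/(y - 5): now ∫(4/(y - 5)) dy + ∫(-2/(y - 3)) dy + ∫(-4/(y + 4)) dy.
Step 2. Evaluate the standard form [assuming y > 5]: now 4*log(y - 5) + ∫(-2/(y - 3)) dy + ∫(-4/(y + 4)) dy.
Step 3. Evaluate the standard form [assuming y > -4]: now 4*log(y - 5) - 4*log(y + 4) + ∫(-2/(y - 3)) dy.
Step 4. Evaluate the standard form [assuming y > 3]: now 4*log(y - 5) - 2*log(y - 3) - 4*log(y + 4).
Answer: 4*log(y - 5) - 2*log(y - 3) - 4*log(y + 4).


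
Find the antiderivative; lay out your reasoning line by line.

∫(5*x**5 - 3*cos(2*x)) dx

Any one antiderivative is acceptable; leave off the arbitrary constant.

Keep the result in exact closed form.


Step 1. Rewrite: now ∫(5*x**5) dx + ∫(-3*cos(2*x)) dx.
Step 2. Evaluate the standard form: now -3*sin(2*x)/2 + ∫(5*x**5) dx.
Step 3. Evaluate the standard form: now 5*x**6/6 - 3*sin(2*x)/2.
Answer: 5*x**6/6 - 3*sin(2*x)/2.


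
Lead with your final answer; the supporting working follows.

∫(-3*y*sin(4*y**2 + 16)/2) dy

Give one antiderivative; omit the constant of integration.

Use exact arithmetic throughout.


The answer is 3*cos(4*y**2 + 16)/16.
Step 1. Substitute u = y**2 + 4, turning ∫(-3*y*sin(4*y**2 + 16)/2) dy into ∫(-3*sin(4*u)/4) du: now ∫(-3*sin(4*u)/4) du.
Step 2. Evaluate the standard form: now 3*cos(4*u)/16.
Step 3. Substitute back u = y**2 + 4: now 3*cos(4*y**2 + 16)/16.
Answer: 3*cos(4*y**2 + 16)/16.


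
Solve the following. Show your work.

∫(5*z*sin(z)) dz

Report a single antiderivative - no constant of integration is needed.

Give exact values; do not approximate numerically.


Step 1. Integrate ∫(5*z*sin(z)) dz by parts with u = z, dv = (5*sin(z)) dz, so v = -5*cos(z): now -5*z*cos(z) + ∫(5*cos(z)) dz.
Step 2. Evaluate the standard form: now -5*z*cos(z) + 5*sin(z).
Answer: -5*z*cos(z) + 5*sin(z).


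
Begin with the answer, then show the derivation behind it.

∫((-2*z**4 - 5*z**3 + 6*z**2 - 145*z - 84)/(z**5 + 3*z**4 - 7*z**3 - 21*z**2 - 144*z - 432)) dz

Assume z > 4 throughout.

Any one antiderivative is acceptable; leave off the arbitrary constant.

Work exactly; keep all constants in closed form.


The answer is -log(z - 4) - 3*log(z + 3) + 2*log(z + 4) + 4*atan(z/3)/3.
Step 1. Decompose ∫((-2*z**4 - 5*z**3 + 6*z**2 - 145*z - 84)/(z**5 + 3*z**4 - 7*z**3 - 21*z**2 - 144*z - 432)) dz by partial fractions, (-2*z**4 - 5*z**3 + 6*z**2 - 145*z - 84)/(z**5 + 3*z**4 - 7*z**3 - 21*z**2 - 144*z - 432) = 4/(z**2 + 9) + 2/(z + 4) - 3/(z + 3) - 1/(z - 4): now ∫(-1/(z - 4)) dz + ∫(-3/(z + 3)) dz + ∫(2/(z + 4)) dz + ∫(4/(z**2 + 9)) dz.
Step 2. Evaluate the standard form [assuming z > -3]: now -3*log(z + 3) + ∫(-1/(z - 4)) dz + ∫(2/(z + 4)) dz + ∫(4/(z**2 + 9)) dz.
Step 3. Evaluate the standard form [assuming z > -4]: now -3*log(z + 3) + 2*log(z + 4) + ∫(-1/(z - 4)) dz + ∫(4/(z**2 + 9)) dz.
Step 4. Evaluate the standard form [assuming z > 4]: now -log(z - 4) - 3*log(z + 3) + 2*log(z + 4) + ∫(4/(z**2 + 9)) dz.
Step 5. Evaluate the standard form: now -log(z - 4) - 3*log(z + 3) + 2*log(z + 4) + 4*atan(z/3)/3.
Answer: -log(z - 4) - 3*log(z + 3) + 2*log(z + 4) + 4*atan(z/3)/3.


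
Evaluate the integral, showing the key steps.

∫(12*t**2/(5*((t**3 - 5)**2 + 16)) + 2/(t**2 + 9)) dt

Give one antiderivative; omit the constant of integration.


Step 1. Rewrite: now ∫(12*t**2/(5*((t**3 - 5)**2 + 16))) dt + ∫(2/(t**2 + 9)) dt.
Step 2. Evaluate the standard form: now 2*atan(t/3)/3 + ∫(12*t**2/(5*((t**3 - 5)**2 + 16))) dt.
Step 3. Substitute u = t**3 - 5, turning ∫(12*t**2/(5*((t**3 - 5)**2 + 16))) dt into ∫(4/(5*(u**2 + 16))) du: now 2*atan(t/3)/3 + ∫(4/(5*(u**2 + 16))) du.
Step 4. Evaluate the standard form: now 2*atan(t/3)/3 + atan(u/4)/5.
Step 5. Substitute back u = t**3 - 5: now 2*atan(t/3)/3 + atan(t**3/4 - 5/4)/5.
Answer: 2*atan(t/3)/3 + atan(t**3/4 - 5/4)/5.


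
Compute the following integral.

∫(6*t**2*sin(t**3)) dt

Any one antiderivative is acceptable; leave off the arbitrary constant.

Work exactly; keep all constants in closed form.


Answer: -2*cos(t**3).


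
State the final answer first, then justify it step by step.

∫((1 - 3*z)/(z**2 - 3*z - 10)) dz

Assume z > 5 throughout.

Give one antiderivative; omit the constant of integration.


The answer is -2*log(z - 5) - log(z + 2).
Step 1. Decompose ∫((1 - 3*z)/(z**2 - 3*z - 10)) dz by partial fractions, (1 - 3*z)/(z**2 - 3*z - 10) = -1/(z + 2) - 2/(z - 5): now ∫(-2/(z - 5)) dz + ∫(-1/(z + 2)) dz.
Step 2. Evaluate the standard form [assuming z > 5]: now -2*log(z - 5) + ∫(-1/(z + 2)) dz.
Step 3. Evaluate the standard form [assuming z > -2]: now -2*log(z - 5) - log(z + 2).
Answer: -2*log(z - 5) - log(z + 2).


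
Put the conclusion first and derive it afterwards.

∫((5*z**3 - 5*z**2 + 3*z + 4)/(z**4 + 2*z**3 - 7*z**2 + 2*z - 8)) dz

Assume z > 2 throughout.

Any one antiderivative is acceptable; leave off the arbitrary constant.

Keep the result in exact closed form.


The answer is log(z - 2) + 4*log(z + 4) - atan(z).
Step 1. Decompose ∫((5*z**3 - 5*z**2 + 3*z + 4)/(z**4 + 2*z**3 - 7*z**2 + 2*z - 8)) dz by partial fractions, (5*z**3 - 5*z**2 + 3*z + 4)/(z**4 + 2*z**3 - 7*z**2 + 2*z - 8) = -1/(z**2 + 1) + 4/(z + 4) + 1/(z - 2): now ∫(1/(z - 2)) dz + ∫(4/(z + 4)) dz + ∫(-1/(z**2 + 1)) dz.
Step 2. Evaluate the standard form [assuming z > -4]: now 4*log(z + 4) + ∫(1/(z - 2)) dz + ∫(-1/(z**2 + 1)) dz.
Step 3. Evaluate the standard form [assuming z > 2]: now log(z - 2) + 4*log(z + 4) + ∫(-1/(z**2 + 1)) dz.
Step 4. Evaluate the standard form: now log(z - 2) + 4*log(z + 4) - atan(z).
Answer: log(z - 2) + 4*log(z + 4) - atan(z).


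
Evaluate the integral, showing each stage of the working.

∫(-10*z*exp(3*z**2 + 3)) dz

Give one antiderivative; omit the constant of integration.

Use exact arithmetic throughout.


Step 1. Substitute u = z**2 + 1, turning ∫(-10*z*exp(3*z**2 + 3)) dz into ∫(-5*exp(3*u)) du: now ∫(-5*exp(3*u)) du.
Step 2. Evaluate the standard form: now -5*exp(3*u)/3.
Step 3. Substitute back u = z**2 + 1: now -5*exp(3*z**2 + 3)/3.
Answer: -5*exp(3*z**2 + 3)/3.


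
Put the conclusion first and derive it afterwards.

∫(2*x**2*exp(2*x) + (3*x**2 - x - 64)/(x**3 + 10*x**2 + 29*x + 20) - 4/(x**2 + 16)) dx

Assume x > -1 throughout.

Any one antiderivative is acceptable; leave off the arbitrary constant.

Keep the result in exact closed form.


The answer is x**2*exp(2*x) - x*exp(2*x) + exp(2*x)/2 - 5*log(x + 1) + 4*log(x + 4) + 4*log(x + 5) - atan(x/4).
Step 1. Rewrite: now ∫(2*x**2*exp(2*x)) dx + ∫((3*x**2 - x - 64)/(x**3 + 10*x**2 + 29*x + 20)) dx + ∫(-4/(x**2 + 16)) dx.
Step 2. Decompose ∫((3*x**2 - x - 64)/(x**3 + 10*x**2 + 29*x + 20)) dx by partial fractions, (3*x**2 - x - 64)/(x**3 + 10*x**2 + 29*x + 20) = 4/(x + 5) + 4/(x + 4) - 5/(x + 1): now ∫(2*x**2*exp(2*x)) dx + ∫(-5/(x + 1)) dx + ∫(4/(x + 4)) dx + ∫(4/(x + 5)) dx + ∫(-4/(x**2 + 16)) dx.
Step 3. Evaluate the standard form [assuming x > -4]: now 4*log(x + 4) + ∫(2*x**2*exp(2*x)) dx + ∫(-5/(x + 1)) dx + ∫(4/(x + 5)) dx + ∫(-4/(x**2 + 16)) dx.
Step 4. Evaluate the standard form [assuming x > -5]: now 4*log(x + 4) + 4*log(x + 5) + ∫(2*x**2*exp(2*x)) dx + ∫(-5/(x + 1)) dx + ∫(-4/(x**2 + 16)) dx.
Step 5. Evaluate the standard form [assuming x > -1]: now -5*log(x + 1) + 4*log(x + 4) + 4*log(x + 5) + ∫(2*x**2*exp(2*x)) dx + ∫(-4/(x**2 + 16)) dx.
Step 6. Integrate ∫(2*x**2*exp(2*x)) dx by parts with u = x**2, dv = (2*exp(2*x)) dx, so v = exp(2*x): now x**2*exp(2*x) - 5*log(x + 1) + 4*log(x + 4) + 4*log(x + 5) + ∫(-2*x*exp(2*x)) dx + ∫(-4/(x**2 + 16)) dx.
Step 7. Integrate ∫(-2*x*exp(2*x)) dx by parts with u = x, dv = (-2*exp(2*x)) dx, so v = -exp(2*x): now x**2*exp(2*x) - x*exp(2*x) - 5*log(x + 1) + 4*log(x + 4) + 4*log(x + 5) + ∫(-4/(x**2 + 16)) dx + ∫(exp(2*x)) dx.
Step 8. Evaluate the standard form: now x**2*exp(2*x) - x*exp(2*x) + exp(2*x)/2 - 5*log(x + 1) + 4*log(x + 4) + 4*log(x + 5) + ∫(-4/(x**2 + 16)) dx.
Step 9. Evaluate the standard form: now x**2*exp(2*x) - x*exp(2*x) + exp(2*x)/2 - 5*log(x + 1) + 4*log(x + 4) + 4*log(x + 5) - atan(x/4).
Answer: x**2*exp(2*x) - x*exp(2*x) + exp(2*x)/2 - 5*log(x + 1) + 4*log(x + 4) + 4*log(x + 5) - atan(x/4).


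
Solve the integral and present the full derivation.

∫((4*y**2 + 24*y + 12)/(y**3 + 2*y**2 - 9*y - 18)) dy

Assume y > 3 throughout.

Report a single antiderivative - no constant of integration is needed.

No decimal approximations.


Step 1. Decompose ∫((4*y**2 + 24*y + 12)/(y**3 + 2*y**2 - 9*y - 18)) dy by partial fractions, (4*y**2 + 24*y + 12)/(y**3 + 2*y**2 - 9*y - 18) = -4/(y + 3) + 4/(y + 2) + 4/(y - 3): now ∫(4/(y - 3)) dy + ∫(4/(y + 2)) dy + ∫(-4/(y + 3)) dy.
Step 2. Evaluate the standard form [assuming y > -2]: now 4*log(y + 2) + ∫(4/(y - 3)) dy + ∫(-4/(y + 3)) dy.
Step 3. Evaluate the standard form [assuming y > -3]: now 4*log(y + 2) - 4*log(y + 3) + ∫(4/(y - 3)) dy.
Step 4. Evaluate the standard form [assuming y > 3]: now 4*log(y - 3) + 4*log(y + 2) - 4*log(y + 3).
Answer: 4*log(y - 3) + 4*log(y + 2) - 4*log(y + 3).


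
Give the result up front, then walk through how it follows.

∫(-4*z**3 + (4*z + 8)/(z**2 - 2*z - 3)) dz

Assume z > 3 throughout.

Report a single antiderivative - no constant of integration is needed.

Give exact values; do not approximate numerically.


The answer is -z**4 + 5*log(z - 3) - log(z + 1).
Step 1. Rewrite: now ∫(-4*z**3) dz + ∫((4*z + 8)/(z**2 - 2*z - 3)) dz.
Step 2. Decompose ∫((4*z + 8)/(z**2 - 2*z - 3)) dz by partial fractions, (4*z + 8)/(z**2 - 2*z - 3) = -1/(z + 1) + 5/(z - 3): now ∫(-4*z**3) dz + ∫(5/(z - 3)) dz + ∫(-1/(z + 1)) dz.
Step 3. Evaluate the standard form [assuming z > 3]: now 5*log(z - 3) + ∫(-4*z**3) dz + ∫(-1/(z + 1)) dz.
Step 4. Evaluate the standard form [assuming z > -1]: now 5*log(z - 3) - log(z + 1) + ∫(-4*z**3) dz.
Step 5. Evaluate the standard form: now -z**4 + 5*log(z - 3) - log(z + 1).
Answer: -z**4 + 5*log(z - 3) - log(z + 1).


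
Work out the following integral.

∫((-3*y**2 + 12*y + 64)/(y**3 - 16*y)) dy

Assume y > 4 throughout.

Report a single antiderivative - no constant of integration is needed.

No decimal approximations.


Answer: -4*log(y) + 2*log(y - 4) - log(y + 4).


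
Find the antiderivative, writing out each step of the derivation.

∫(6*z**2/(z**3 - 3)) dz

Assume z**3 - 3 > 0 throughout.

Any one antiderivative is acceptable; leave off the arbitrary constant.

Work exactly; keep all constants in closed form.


Step 1. Substitute u = z**3 - 3, turning ∫(6*z**2/(z**3 - 3)) dz into ∫(2/u) du: now ∫(2/u) du.
Step 2. Evaluate the standard form [assuming u > 0]: now 2*log(u).
Step 3. Substitute back u = z**3 - 3: now 2*log(z**3 - 3).
Answer: 2*log(z**3 - 3).


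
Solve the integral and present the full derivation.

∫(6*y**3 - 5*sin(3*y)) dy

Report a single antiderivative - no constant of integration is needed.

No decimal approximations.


Step 1. Rewrite: now ∫(6*y**3) dy + ∫(-5*sin(3*y)) dy.
Step 2. Evaluate the standard form: now 3*y**4/2 + ∫(-5*sin(3*y)) dy.
Step 3. Evaluate the standard form: now 3*y**4/2 + 5*cos(3*y)/3.
Answer: 3*y**4/2 + 5*cos(3*y)/3.


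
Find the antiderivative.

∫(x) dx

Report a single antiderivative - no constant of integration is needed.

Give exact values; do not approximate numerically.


Answer: x**2/2.


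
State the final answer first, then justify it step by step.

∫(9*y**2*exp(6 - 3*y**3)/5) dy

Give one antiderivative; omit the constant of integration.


The answer is -exp(6 - 3*y**3)/5.
Step 1. Substitute u = y**3 - 2, turning ∫(9*y**2*exp(6 - 3*y**3)/5) dy into ∫(3*exp(-3*u)/5) du: now ∫(3*exp(-3*u)/5) du.
Step 2. Evaluate the standard form: now -exp(-3*u)/5.
Step 3. Substitute back u = y**3 - 2: now -exp(6 - 3*y**3)/5.
Answer: -exp(6 - 3*y**3)/5.


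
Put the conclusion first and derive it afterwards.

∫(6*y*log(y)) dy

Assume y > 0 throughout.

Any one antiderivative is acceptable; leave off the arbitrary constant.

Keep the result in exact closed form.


The answer is 3*y**2*log(y) - 3*y**2/2.
Step 1. Integrate ∫(6*y*log(y)) dy by parts with u = log(y), dv = (6*y) dy, so v = 3*y**2 [assuming y > 0]: now 3*y**2*log(y) + ∫(-3*y) dy.
Step 2. Evaluate the standard form: now 3*y**2*log(y) - 3*y**2/2.
Answer: 3*y**2*log(y) - 3*y**2/2.


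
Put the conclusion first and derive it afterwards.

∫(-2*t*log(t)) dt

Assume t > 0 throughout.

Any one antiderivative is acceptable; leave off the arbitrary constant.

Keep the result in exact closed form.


The answer is -t**2*log(t) + t**2/2.
Step 1. Integrate ∫(-2*t*log(t)) dt by parts with u = log(t), dv = (-2*t) dt, so v = -t**2 [assuming t > 0]: now -t**2*log(t) + ∫(t) dt.
Step 2. Evaluate the standard form: now -t**2*log(t) + t**2/2.
Answer: -t**2*log(t) + t**2/2.


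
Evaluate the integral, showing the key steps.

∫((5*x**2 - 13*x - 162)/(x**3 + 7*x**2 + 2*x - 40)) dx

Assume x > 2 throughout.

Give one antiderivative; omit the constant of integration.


Step 1. Decompose ∫((5*x**2 - 13*x - 162)/(x**3 + 7*x**2 + 2*x - 40)) dx by partial fractions, (5*x**2 - 13*x - 162)/(x**3 + 7*x**2 + 2*x - 40) = 4/(x + 5) + 5/(x + 4) - 4/(x - 2): now ∫(-4/(x - 2)) dx + ∫(5/(x + 4)) dx + ∫(4/(x + 5)) dx.
Step 2. Evaluate the standard form [assuming x > -4]: now 5*log(x + 4) + ∫(-4/(x - 2)) dx + ∫(4/(x + 5)) dx.
Step 3. Evaluate the standard form [assuming x > -5]: now 5*log(x + 4) + 4*log(x + 5) + ∫(-4/(x - 2)) dx.
Step 4. Evaluate the standard form [assuming x > 2]: now -4*log(x - 2) + 5*log(x + 4) + 4*log(x + 5).
Answer: -4*log(x - 2) + 5*log(x + 4) + 4*log(x + 5).


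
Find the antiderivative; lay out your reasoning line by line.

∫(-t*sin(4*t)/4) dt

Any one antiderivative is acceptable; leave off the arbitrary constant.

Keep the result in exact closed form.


Step 1. Integrate ∫(-t*sin(4*t)/4) dt by parts with u = t, dv = (-sin(4*t)/4) dt, so v = cos(4*t)/16: now t*cos(4*t)/16 + ∫(-cos(4*t)/16) dt.
Step 2. Evaluate the standard form: now t*cos(4*t)/16 - sin(4*t)/64.
Answer: t*cos(4*t)/16 - sin(4*t)/64.


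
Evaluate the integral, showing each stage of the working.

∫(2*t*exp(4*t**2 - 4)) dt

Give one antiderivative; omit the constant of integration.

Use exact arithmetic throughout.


Step 1. Substitute u = t**2 - 1, turning ∫(2*t*exp(4*t**2 - 4)) dt into ∫(exp(4*u)) du: now ∫(exp(4*u)) du.
Step 2. Evaluate the standard form: now exp(4*u)/4.
Step 3. Substitute back u = t**2 - 1: now exp(4*t**2 - 4)/4.
Answer: exp(4*t**2 - 4)/4.


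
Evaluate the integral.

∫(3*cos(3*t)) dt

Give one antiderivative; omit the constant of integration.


Answer: sin(3*t).


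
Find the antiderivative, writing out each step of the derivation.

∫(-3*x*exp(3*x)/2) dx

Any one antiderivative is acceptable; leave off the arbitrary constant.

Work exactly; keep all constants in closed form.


Step 1. Integrate ∫(-3*x*exp(3*x)/2) dx by parts with u = x, dv = (-3*exp(3*x)/2) dx, so v = -exp(3*x)/2: now -x*exp(3*x)/2 + ∫(exp(3*x)/2) dx.
Step 2. Evaluate the standard form: now -x*exp(3*x)/2 + exp(3*x)/6.
Answer: -x*exp(3*x)/2 + exp(3*x)/6.


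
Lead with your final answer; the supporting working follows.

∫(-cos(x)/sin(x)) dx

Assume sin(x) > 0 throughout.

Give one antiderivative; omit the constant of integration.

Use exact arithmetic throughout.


The answer is -log(sin(x)).
Step 1. Substitute u = sin(x), turning ∫(-cos(x)/sin(x)) dx into ∫(-1/u) du: now ∫(-1/u) du.
Step 2. Evaluate the standard form [assuming u > 0]: now -log(u).
Step 3. Substitute back u = sin(x): now -log(sin(x)).
Answer: -log(sin(x)).


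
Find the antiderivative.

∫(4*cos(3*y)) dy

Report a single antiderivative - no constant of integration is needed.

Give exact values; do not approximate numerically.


Answer: 4*sin(3*y)/3.


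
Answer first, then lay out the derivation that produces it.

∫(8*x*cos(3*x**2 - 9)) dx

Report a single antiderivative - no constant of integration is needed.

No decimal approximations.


The answer is 4*sin(3*x**2 - 9)/3.
Step 1. Substitute u = x**2 - 3, turning ∫(8*x*cos(3*x**2 - 9)) dx into ∫(4*cos(3*u)) du: now ∫(4*cos(3*u)) du.
Step 2. Evaluate the standard form: now 4*sin(3*u)/3.
Step 3. Substitute back u = x**2 - 3: now 4*sin(3*x**2 - 9)/3.
Answer: 4*sin(3*x**2 - 9)/3.


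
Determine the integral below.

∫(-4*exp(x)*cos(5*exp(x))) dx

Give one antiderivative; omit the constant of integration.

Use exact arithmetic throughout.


Answer: -4*sin(5*exp(x))/5.


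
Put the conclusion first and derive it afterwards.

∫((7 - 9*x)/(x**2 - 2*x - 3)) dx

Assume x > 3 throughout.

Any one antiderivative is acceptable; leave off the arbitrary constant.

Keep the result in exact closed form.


The answer is -5*log(x - 3) - 4*log(x + 1).
Step 1. Decompose ∫((7 - 9*x)/(x**2 - 2*x - 3)) dx by partial fractions, (7 - 9*x)/(x**2 - 2*x - 3) = -4/(x + 1) - 5/(x - 3): now ∫(-5/(x - 3)) dx + ∫(-4/(x + 1)) dx.
Step 2. Evaluate the standard form [assuming x > -1]: now -4*log(x + 1) + ∫(-5/(x - 3)) dx.
Step 3. Evaluate the standard form [assuming x > 3]: now -5*log(x - 3) - 4*log(x + 1).
Answer: -5*log(x - 3) - 4*log(x + 1).


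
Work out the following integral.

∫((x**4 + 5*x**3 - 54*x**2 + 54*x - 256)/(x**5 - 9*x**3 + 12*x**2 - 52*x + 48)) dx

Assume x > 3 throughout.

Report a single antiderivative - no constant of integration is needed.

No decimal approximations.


Answer: -2*log(x - 3) + 5*log(x - 1) - 2*log(x + 4) - atan(x/2).


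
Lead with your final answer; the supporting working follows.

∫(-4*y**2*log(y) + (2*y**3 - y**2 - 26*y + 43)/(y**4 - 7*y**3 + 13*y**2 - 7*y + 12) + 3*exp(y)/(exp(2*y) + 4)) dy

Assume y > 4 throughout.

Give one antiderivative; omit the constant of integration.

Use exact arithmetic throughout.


The answer is -4*y**3*log(y)/3 + 4*y**3/9 + 3*log(y - 4) - log(y - 3) + 4*atan(y) + 3*atan(exp(y)/2)/2.
Step 1. Rewrite: now ∫(-4*y**2*log(y)) dy + ∫(3*exp(y)/(exp(2*y) + 4)) dy + ∫((2*y**3 - y**2 - 26*y + 43)/(y**4 - 7*y**3 + 13*y**2 - 7*y + 12)) dy.
Step 2. Decompose ∫((2*y**3 - y**2 - 26*y + 43)/(y**4 - 7*y**3 + 13*y**2 - 7*y + 12)) dy by partial fractions, (2*y**3 - y**2 - 26*y + 43)/(y**4 - 7*y**3 + 13*y**2 - 7*y + 12) = 4/(y**2 + 1) - 1/(y - 3) + 3/(y - 4): now ∫(-4*y**2*log(y)) dy + ∫(3*exp(y)/(exp(2*y) + 4)) dy + ∫(3/(y - 4)) dy + ∫(-1/(y - 3)) dy + ∫(4/(y**2 + 1)) dy.
Step 3. Evaluate the standard form [assuming y > 4]: now 3*log(y - 4) + ∫(-4*y**2*log(y)) dy + ∫(3*exp(y)/(exp(2*y) + 4)) dy + ∫(-1/(y - 3)) dy + ∫(4/(y**2 + 1)) dy.
Step 4. Evaluate the standard form [assuming y > 3]: now 3*log(y - 4) - log(y - 3) + ∫(-4*y**2*log(y)) dy + ∫(3*exp(y)/(exp(2*y) + 4)) dy + ∫(4/(y**2 + 1)) dy.
Step 5. Evaluate the standard form: now 3*log(y - 4) - log(y - 3) + 4*atan(y) + ∫(-4*y**2*log(y)) dy + ∫(3*exp(y)/(exp(2*y) + 4)) dy.
Step 6. Substitute u = exp(y), turning ∫(3*exp(y)/(exp(2*y) + 4)) dy into ∫(3/(u**2 + 4)) du: now 3*log(y - 4) - log(y - 3) + 4*atan(y) + ∫(-4*y**2*log(y)) dy + ∫(3/(u**2 + 4)) du.
Step 7. Evaluate the standard form: now 3*log(y - 4) - log(y - 3) + 3*atan(u/2)/2 + 4*atan(y) + ∫(-4*y**2*log(y)) dy.
Step 8. Substitute back u = exp(y): now 3*log(y - 4) - log(y - 3) + 4*atan(y) + 3*atan(exp(y)/2)/2 + ∫(-4*y**2*log(y)) dy.
Step 9. Integrate ∫(-4*y**2*log(y)) dy by parts with u = log(y), dv = (-4*y**2) dy, so v = -4*y**3/3 [assuming y > 0]: now -4*y**3*log(y)/3 + 3*log(y - 4) - log(y - 3) + 4*atan(y) + 3*atan(exp(y)/2)/2 + ∫(4*y**2/3) dy.
Step 10. Evaluate the standard form: now -4*y**3*log(y)/3 + 4*y**3/9 + 3*log(y - 4) - log(y - 3) + 4*atan(y) + 3*atan(exp(y)/2)/2.
Answer: -4*y**3*log(y)/3 + 4*y**3/9 + 3*log(y - 4) - log(y - 3) + 4*atan(y) + 3*atan(exp(y)/2)/2.


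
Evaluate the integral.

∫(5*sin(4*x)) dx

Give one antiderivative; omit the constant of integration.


Answer: -5*cos(4*x)/4.


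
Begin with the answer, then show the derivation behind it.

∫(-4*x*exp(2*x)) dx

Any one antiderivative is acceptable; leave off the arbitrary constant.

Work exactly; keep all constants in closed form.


The answer is -2*x*exp(2*x) + exp(2*x).
Step 1. Integrate ∫(-4*x*exp(2*x)) dx by parts with u = x, dv = (-4*exp(2*x)) dx, so v = -2*exp(2*x): now -2*x*exp(2*x) + ∫(2*exp(2*x)) dx.
Step 2. Evaluate the standard form: now -2*x*exp(2*x) + exp(2*x).
Answer: -2*x*exp(2*x) + exp(2*x).


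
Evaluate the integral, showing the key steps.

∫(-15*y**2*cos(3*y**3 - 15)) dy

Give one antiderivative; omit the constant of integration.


Step 1. Substitute u = y**3 - 5, turning ∫(-15*y**2*cos(3*y**3 - 15)) dy into ∫(-5*cos(3*u)) du: now ∫(-5*cos(3*u)) du.
Step 2. Evaluate the standard form: now -5*sin(3*u)/3.
Step 3. Substitute back u = y**3 - 5: now -5*sin(3*y**3 - 15)/3.
Answer: -5*sin(3*y**3 - 15)/3.


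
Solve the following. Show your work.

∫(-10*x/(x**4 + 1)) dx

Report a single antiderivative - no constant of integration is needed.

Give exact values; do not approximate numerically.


Step 1. Substitute u = x**2, turning ∫(-10*x/(x**4 + 1)) dx into ∫(-5/(u**2 + 1)) du: now ∫(-5/(u**2 + 1)) du.
Step 2. Evaluate the standard form: now -5*atan(u).
Step 3. Substitute back u = x**2: now -5*atan(x**2).
Answer: -5*atan(x**2).


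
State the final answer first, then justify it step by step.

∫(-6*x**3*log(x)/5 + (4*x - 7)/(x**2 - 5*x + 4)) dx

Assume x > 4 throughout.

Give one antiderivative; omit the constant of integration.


The answer is -3*x**4*log(x)/10 + 3*x**4/40 + 3*log(x - 4) + log(x - 1).
Step 1. Rewrite: now ∫(-6*x**3*log(x)/5) dx + ∫((4*x - 7)/(x**2 - 5*x + 4)) dx.
Step 2. Decompose ∫((4*x - 7)/(x**2 - 5*x + 4)) dx by partial fractions, (4*x - 7)/(x**2 - 5*x + 4) = 1/(x - 1) + 3/(x - 4): now ∫(-6*x**3*log(x)/5) dx + ∫(3/(x - 4)) dx + ∫(1/(x - 1)) dx.
Step 3. Evaluate the standard form [assuming x > 4]: now 3*log(x - 4) + ∫(-6*x**3*log(x)/5) dx + ∫(1/(x - 1)) dx.
Step 4. Evaluate the standard form [assuming x > 1]: now 3*log(x - 4) + log(x - 1) + ∫(-6*x**3*log(x)/5) dx.
Step 5. Integrate ∫(-6*x**3*log(x)/5) dx by parts with u = log(x), dv = (-6*x**3/5) dx, so v = -3*x**4/10 [assuming x > 0]: now -3*x**4*log(x)/10 + 3*log(x - 4) + log(x - 1) + ∫(3*x**3/10) dx.
Step 6. Evaluate the standard form: now -3*x**4*log(x)/10 + 3*x**4/40 + 3*log(x - 4) + log(x - 1).
Answer: -3*x**4*log(x)/10 + 3*x**4/40 + 3*log(x - 4) + log(x - 1).


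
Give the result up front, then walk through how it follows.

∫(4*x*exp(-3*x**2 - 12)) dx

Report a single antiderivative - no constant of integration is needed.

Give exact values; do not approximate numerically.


The answer is -2*exp(-3*x**2 - 12)/3.
Step 1. Substitute u = x**2 + 4, turning ∫(4*x*exp(-3*x**2 - 12)) dx into ∫(2*exp(-3*u)) du: now ∫(2*exp(-3*u)) du.
Step 2. Evaluate the standard form: now -2*exp(-3*u)/3.
Step 3. Substitute back u = x**2 + 4: now -2*exp(-3*x**2 - 12)/3.
Answer: -2*exp(-3*x**2 - 12)/3.


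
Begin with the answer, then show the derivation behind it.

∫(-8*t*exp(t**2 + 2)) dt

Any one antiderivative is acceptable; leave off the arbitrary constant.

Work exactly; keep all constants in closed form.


The answer is -4*exp(t**2 + 2).
Step 1. Substitute u = t**2 + 2, turning ∫(-8*t*exp(t**2 + 2)) dt into ∫(-4*exp(u)) du: now ∫(-4*exp(u)) du.
Step 2. Evaluate the standard form: now -4*exp(u).
Step 3. Substitute back u = t**2 + 2: now -4*exp(t**2 + 2).
Answer: -4*exp(t**2 + 2).


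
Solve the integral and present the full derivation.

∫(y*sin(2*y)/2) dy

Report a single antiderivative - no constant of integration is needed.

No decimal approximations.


Step 1. Integrate ∫(y*sin(2*y)/2) dy by parts with u = y, dv = (sin(2*y)/2) dy, so v = -cos(2*y)/4: now -y*cos(2*y)/4 + ∫(cos(2*y)/4) dy.
Step 2. Evaluate the standard form: now -y*cos(2*y)/4 + sin(2*y)/8.
Answer: -y*cos(2*y)/4 + sin(2*y)/8.


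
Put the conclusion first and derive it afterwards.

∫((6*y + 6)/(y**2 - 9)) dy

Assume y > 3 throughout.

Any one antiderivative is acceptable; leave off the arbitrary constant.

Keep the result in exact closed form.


The answer is 4*log(y - 3) + 2*log(y + 3).
Step 1. Decompose ∫((6*y + 6)/(y**2 - 9)) dy by partial fractions, (6*y + 6)/(y**2 - 9) = 2/(y + 3) + 4/(y - 3): now ∫(4/(y - 3)) dy + ∫(2/(y + 3)) dy.
Step 2. Evaluate the standard form [assuming y > 3]: now 4*log(y - 3) + ∫(2/(y + 3)) dy.
Step 3. Evaluate the standard form [assuming y > -3]: now 4*log(y - 3) + 2*log(y + 3).
Answer: 4*log(y - 3) + 2*log(y + 3).


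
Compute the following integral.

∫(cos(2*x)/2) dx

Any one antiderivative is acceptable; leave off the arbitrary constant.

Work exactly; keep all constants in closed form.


Answer: sin(2*x)/4.


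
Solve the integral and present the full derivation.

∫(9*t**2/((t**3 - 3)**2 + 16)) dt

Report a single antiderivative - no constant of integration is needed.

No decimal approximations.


Step 1. Substitute u = t**3 - 3, turning ∫(9*t**2/((t**3 - 3)**2 + 16)) dt into ∫(3/(u**2 + 16)) du: now ∫(3/(u**2 + 16)) du.
Step 2. Evaluate the standard form: now 3*atan(u/4)/4.
Step 3. Substitute back u = t**3 - 3: now 3*atan(t**3/4 - 3/4)/4.
Answer: 3*atan(t**3/4 - 3/4)/4.


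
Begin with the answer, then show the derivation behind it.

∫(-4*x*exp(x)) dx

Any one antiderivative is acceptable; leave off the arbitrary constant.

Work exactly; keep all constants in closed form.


The answer is -4*x*exp(x) + 4*exp(x).
Step 1. Integrate ∫(-4*x*exp(x)) dx by parts with u = x, dv = (-4*exp(x)) dx, so v = -4*exp(x): now -4*x*exp(x) + ∫(4*exp(x)) dx.
Step 2. Evaluate the standard form: now -4*x*exp(x) + 4*exp(x).
Answer: -4*x*exp(x) + 4*exp(x).


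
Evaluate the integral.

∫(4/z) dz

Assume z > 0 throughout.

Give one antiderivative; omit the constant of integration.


Answer: 4*log(z).


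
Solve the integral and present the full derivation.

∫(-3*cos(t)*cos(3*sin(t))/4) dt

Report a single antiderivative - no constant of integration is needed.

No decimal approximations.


Step 1. Substitute u = sin(t), turning ∫(-3*cos(t)*cos(3*sin(t))/4) dt into ∫(-3*cos(3*u)/4) du: now ∫(-3*cos(3*u)/4) du.
Step 2. Evaluate the standard form: now -sin(3*u)/4.
Step 3. Substitute back u = sin(t): now -sin(3*sin(t))/4.
Answer: -sin(3*sin(t))/4.


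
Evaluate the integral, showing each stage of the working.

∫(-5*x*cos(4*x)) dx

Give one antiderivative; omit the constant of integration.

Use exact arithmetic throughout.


Step 1. Integrate ∫(-5*x*cos(4*x)) dx by parts with u = x, dv = (-5*cos(4*x)) dx, so v = -5*sin(4*x)/4: now -5*x*sin(4*x)/4 + ∫(5*sin(4*x)/4) dx.
Step 2. Evaluate the standard form: now -5*x*sin(4*x)/4 - 5*cos(4*x)/16.
Answer: -5*x*sin(4*x)/4 - 5*cos(4*x)/16.


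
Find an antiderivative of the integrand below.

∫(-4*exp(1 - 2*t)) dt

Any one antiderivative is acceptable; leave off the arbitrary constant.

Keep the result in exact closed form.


Answer: 2*exp(1 - 2*t).


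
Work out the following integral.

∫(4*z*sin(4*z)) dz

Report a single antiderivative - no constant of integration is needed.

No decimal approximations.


Answer: -z*cos(4*z) + sin(4*z)/4.


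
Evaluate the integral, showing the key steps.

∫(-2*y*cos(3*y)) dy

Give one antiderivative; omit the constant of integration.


Step 1. Integrate ∫(-2*y*cos(3*y)) dy by parts with u = y, dv = (-2*cos(3*y)) dy, so v = -2*sin(3*y)/3: now -2*y*sin(3*y)/3 + ∫(2*sin(3*y)/3) dy.
Step 2. Evaluate the standard form: now -2*y*sin(3*y)/3 - 2*cos(3*y)/9.
Answer: -2*y*sin(3*y)/3 - 2*cos(3*y)/9.


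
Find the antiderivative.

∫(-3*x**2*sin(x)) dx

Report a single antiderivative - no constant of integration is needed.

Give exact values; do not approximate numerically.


Answer: 3*x**2*cos(x) - 6*x*sin(x) - 6*cos(x).
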